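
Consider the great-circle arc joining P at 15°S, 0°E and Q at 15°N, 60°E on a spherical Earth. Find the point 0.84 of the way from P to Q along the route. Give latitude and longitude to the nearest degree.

The haversine formula gives a central angle δ ≈ 1.160 rad (66.5°) between the endpoints.
Interpolate at f = 0.84 with slerp weights a = sin((1−f)δ)/sin δ ≈ 0.201, b = sin(fδ)/sin δ ≈ 0.902.
p = a·p₁ + b·p₂ ≈ (0.630, 0.755, 0.181); φ = arcsin(p_z) ≈ 10.46°, λ = atan2(p_y, p_x) ≈ 50.14°.

≈ 10°N, 50°E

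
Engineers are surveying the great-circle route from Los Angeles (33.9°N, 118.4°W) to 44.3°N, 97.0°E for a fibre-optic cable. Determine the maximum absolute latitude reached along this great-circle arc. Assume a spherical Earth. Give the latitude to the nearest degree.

≈ 70°N

The great circle lies in the plane with unit normal n̂ = (p₁ × p₂)/|p₁ × p₂|.
Here n̂_z ≈ -0.346; the vertex latitude is φ_max = arccos|n̂_z| ≈ 69.8°.
Check via Clairaut: cos φ_max = |cos φ₁| · sin C = cos(33.9°)·sin(24.6°) ≈ 0.346, again giving ≈ 69.8°.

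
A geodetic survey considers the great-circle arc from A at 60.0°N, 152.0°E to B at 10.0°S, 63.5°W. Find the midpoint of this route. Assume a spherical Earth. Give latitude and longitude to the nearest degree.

≈ 47°N, 90°W

Convert each endpoint to a unit vector on the sphere (x = cos φ cos λ, y = cos φ sin λ, z = sin φ).
The central angle between the endpoints is δ = arccos(p₁·p₂) ≈ 2.155 rad (123.5°).
Interpolate at f = 1/2 with slerp weights a = sin((1−f)δ)/sin δ ≈ 1.056, b = sin(fδ)/sin δ ≈ 1.056.
p = a·p₁ + b·p₂ ≈ (-0.002, -0.683, 0.731); φ = arcsin(p_z) ≈ 46.96°, λ = atan2(p_y, p_x) ≈ -90.18°.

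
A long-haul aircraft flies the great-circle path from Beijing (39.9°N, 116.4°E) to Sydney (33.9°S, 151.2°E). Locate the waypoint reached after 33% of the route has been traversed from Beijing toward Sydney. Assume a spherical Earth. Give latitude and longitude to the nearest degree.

≈ 16°N, 129°E

Convert each endpoint to a unit vector on the sphere (x = cos φ cos λ, y = cos φ sin λ, z = sin φ).
The central angle between the endpoints is δ = arccos(p₁·p₂) ≈ 1.405 rad (80.5°).
Interpolate at f = 0.33 with slerp weights a = sin((1−f)δ)/sin δ ≈ 0.820, b = sin(fδ)/sin δ ≈ 0.453.
p = a·p₁ + b·p₂ ≈ (-0.609, 0.744, 0.273); φ = arcsin(p_z) ≈ 15.83°, λ = atan2(p_y, p_x) ≈ 129.30°.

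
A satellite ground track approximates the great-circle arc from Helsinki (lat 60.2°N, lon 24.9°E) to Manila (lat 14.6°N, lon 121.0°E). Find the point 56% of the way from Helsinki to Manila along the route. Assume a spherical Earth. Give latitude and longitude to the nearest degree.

≈ lat 44°N, lon 97°E

Convert each endpoint to a unit vector on the sphere (x = cos φ cos λ, y = cos φ sin λ, z = sin φ).
The central angle between the endpoints is δ = arccos(p₁·p₂) ≈ 1.402 rad (80.3°).
Interpolate at f = 0.56 with slerp weights a = sin((1−f)δ)/sin δ ≈ 0.587, b = sin(fδ)/sin δ ≈ 0.717.
p = a·p₁ + b·p₂ ≈ (-0.093, 0.718, 0.690); φ = arcsin(p_z) ≈ 43.64°, λ = atan2(p_y, p_x) ≈ 97.37°.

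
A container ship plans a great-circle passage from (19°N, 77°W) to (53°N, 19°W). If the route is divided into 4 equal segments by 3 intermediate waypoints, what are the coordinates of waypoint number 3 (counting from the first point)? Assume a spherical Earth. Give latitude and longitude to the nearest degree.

The haversine formula gives a central angle δ ≈ 0.975 rad (55.8°) between the endpoints.
Interpolate at f = 3/4 with slerp weights a = sin((1−f)δ)/sin δ ≈ 0.292, b = sin(fδ)/sin δ ≈ 0.807.
p = a·p₁ + b·p₂ ≈ (0.521, -0.427, 0.739); φ = arcsin(p_z) ≈ 47.66°, λ = atan2(p_y, p_x) ≈ -39.31°.

≈ (48°N, 39°W)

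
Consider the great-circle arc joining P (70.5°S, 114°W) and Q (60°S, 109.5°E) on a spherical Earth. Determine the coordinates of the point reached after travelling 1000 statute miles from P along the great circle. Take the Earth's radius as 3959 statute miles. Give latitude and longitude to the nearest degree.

≈ (80°S, 160°W)

Write both endpoints as unit vectors p₁, p₂ with components (cos φ cos λ, cos φ sin λ, sin φ).
The central angle between the endpoints is δ = arccos(p₁·p₂) ≈ 0.802 rad (46.0°). The total great-circle distance is δ·R ≈ 0.802 × 3959 ≈ 3175 mi, so the target fraction is f = 1000/3175 ≈ 0.315.
Interpolate at f ≈ 0.315 with slerp weights a = sin((1−f)δ)/sin δ ≈ 0.727, b = sin(fδ)/sin δ ≈ 0.348.
p = a·p₁ + b·p₂ ≈ (-0.157, -0.058, -0.986); φ = arcsin(p_z) ≈ -80.39°, λ = atan2(p_y, p_x) ≈ -159.79°.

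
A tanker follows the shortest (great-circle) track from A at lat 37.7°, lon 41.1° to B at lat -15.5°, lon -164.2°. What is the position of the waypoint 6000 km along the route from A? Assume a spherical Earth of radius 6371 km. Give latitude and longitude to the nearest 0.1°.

Write both endpoints as unit vectors p₁, p₂ with components (cos φ cos λ, cos φ sin λ, sin φ).
The central angle between the endpoints is δ = arccos(p₁·p₂) ≈ 2.592 rad (148.5°). The total great-circle distance is δ·R ≈ 2.592 × 6371 ≈ 16514 km, so the target fraction is f = 6000/16514 ≈ 0.363.
Interpolate at f ≈ 0.363 with slerp weights a = sin((1−f)δ)/sin δ ≈ 1.908, b = sin(fδ)/sin δ ≈ 1.548.
p = a·p₁ + b·p₂ ≈ (-0.297, 0.586, 0.753); φ = arcsin(p_z) ≈ 48.88°, λ = atan2(p_y, p_x) ≈ 116.90°.

≈ lat 48.9°, lon 116.9°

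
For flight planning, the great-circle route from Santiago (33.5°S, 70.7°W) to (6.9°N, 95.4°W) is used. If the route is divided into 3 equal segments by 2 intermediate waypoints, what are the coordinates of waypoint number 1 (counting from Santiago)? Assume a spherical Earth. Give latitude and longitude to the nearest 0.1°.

≈ (20.4°S, 80.1°W)

Convert each endpoint to a unit vector on the sphere (x = cos φ cos λ, y = cos φ sin λ, z = sin φ).
The central angle between the endpoints is δ = arccos(p₁·p₂) ≈ 0.815 rad (46.7°).
Interpolate at f = 1/3 with slerp weights a = sin((1−f)δ)/sin δ ≈ 0.710, b = sin(fδ)/sin δ ≈ 0.369.
p = a·p₁ + b·p₂ ≈ (0.161, -0.924, -0.348); φ = arcsin(p_z) ≈ -20.35°, λ = atan2(p_y, p_x) ≈ -80.09°.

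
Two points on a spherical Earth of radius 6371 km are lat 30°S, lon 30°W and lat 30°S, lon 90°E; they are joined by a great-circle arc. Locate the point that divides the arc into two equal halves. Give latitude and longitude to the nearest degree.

Write both endpoints as unit vectors p₁, p₂ with components (cos φ cos λ, cos φ sin λ, sin φ).
The central angle between the endpoints is δ = arccos(p₁·p₂) ≈ 1.696 rad (97.2°).
Interpolate at f = 1/2 with slerp weights a = sin((1−f)δ)/sin δ ≈ 0.756, b = sin(fδ)/sin δ ≈ 0.756.
p = a·p₁ + b·p₂ ≈ (0.567, 0.327, -0.756); φ = arcsin(p_z) ≈ -49.11°, λ = atan2(p_y, p_x) ≈ 30.00°.

≈ lat 49°S, lon 30°E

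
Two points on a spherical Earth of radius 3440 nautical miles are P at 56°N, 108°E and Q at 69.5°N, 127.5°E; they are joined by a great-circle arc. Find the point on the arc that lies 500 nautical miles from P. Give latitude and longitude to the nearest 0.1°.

≈ 63.3°N, 115.9°E

Convert each endpoint to a unit vector on the sphere (x = cos φ cos λ, y = cos φ sin λ, z = sin φ).
The central angle between the endpoints is δ = arccos(p₁·p₂) ≈ 0.280 rad (16.0°). The total great-circle distance is δ·R ≈ 0.280 × 3440 ≈ 962 nmi, so the target fraction is f = 500/962 ≈ 0.520.
Interpolate at f ≈ 0.520 with slerp weights a = sin((1−f)δ)/sin δ ≈ 0.485, b = sin(fδ)/sin δ ≈ 0.525.
p = a·p₁ + b·p₂ ≈ (-0.196, 0.404, 0.894); φ = arcsin(p_z) ≈ 63.34°, λ = atan2(p_y, p_x) ≈ 115.86°.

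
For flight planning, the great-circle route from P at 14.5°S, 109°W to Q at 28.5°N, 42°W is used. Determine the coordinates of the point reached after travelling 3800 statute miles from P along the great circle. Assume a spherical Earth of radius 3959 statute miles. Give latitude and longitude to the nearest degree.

From cos δ = sin φ₁ sin φ₂ + cos φ₁ cos φ₂ cos Δλ, the central angle is δ ≈ 1.356 rad (77.7°). The total great-circle distance is δ·R ≈ 1.356 × 3959 ≈ 5369 mi, so the target fraction is f = 3800/5369 ≈ 0.708.
Interpolate at f ≈ 0.708 with slerp weights a = sin((1−f)δ)/sin δ ≈ 0.395, b = sin(fδ)/sin δ ≈ 0.838.
p = a·p₁ + b·p₂ ≈ (0.423, -0.855, 0.301); φ = arcsin(p_z) ≈ 17.52°, λ = atan2(p_y, p_x) ≈ -63.67°.

≈ 18°N, 64°W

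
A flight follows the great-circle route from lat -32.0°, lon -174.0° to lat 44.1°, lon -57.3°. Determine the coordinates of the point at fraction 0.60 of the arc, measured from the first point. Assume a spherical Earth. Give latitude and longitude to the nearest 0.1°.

Write both endpoints as unit vectors p₁, p₂ with components (cos φ cos λ, cos φ sin λ, sin φ).
The central angle between the endpoints is δ = arccos(p₁·p₂) ≈ 2.268 rad (130.0°).
Interpolate at f = 0.60 with slerp weights a = sin((1−f)δ)/sin δ ≈ 1.028, b = sin(fδ)/sin δ ≈ 1.276.
p = a·p₁ + b·p₂ ≈ (-0.372, -0.862, 0.343); φ = arcsin(p_z) ≈ 20.08°, λ = atan2(p_y, p_x) ≈ -113.33°.

≈ lat 20.1°, lon -113.3°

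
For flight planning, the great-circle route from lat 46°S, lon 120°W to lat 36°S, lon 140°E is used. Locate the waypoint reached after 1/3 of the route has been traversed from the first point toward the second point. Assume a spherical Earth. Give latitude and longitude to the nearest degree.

≈ lat 54°S, lon 155°W

Convert each endpoint to a unit vector on the sphere (x = cos φ cos λ, y = cos φ sin λ, z = sin φ).
The central angle between the endpoints is δ = arccos(p₁·p₂) ≈ 1.240 rad (71.0°).
Interpolate at f = 1/3 with slerp weights a = sin((1−f)δ)/sin δ ≈ 0.778, b = sin(fδ)/sin δ ≈ 0.425.
p = a·p₁ + b·p₂ ≈ (-0.533, -0.247, -0.809); φ = arcsin(p_z) ≈ -54.00°, λ = atan2(p_y, p_x) ≈ -155.14°.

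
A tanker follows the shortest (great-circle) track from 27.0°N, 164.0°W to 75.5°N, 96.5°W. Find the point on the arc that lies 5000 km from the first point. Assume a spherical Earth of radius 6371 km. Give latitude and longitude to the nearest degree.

The haversine formula gives a central angle δ ≈ 1.018 rad (58.3°) between the endpoints. The total great-circle distance is δ·R ≈ 1.018 × 6371 ≈ 6487 km, so the target fraction is f = 5000/6487 ≈ 0.771.
Interpolate at f ≈ 0.771 with slerp weights a = sin((1−f)δ)/sin δ ≈ 0.272, b = sin(fδ)/sin δ ≈ 0.830.
p = a·p₁ + b·p₂ ≈ (-0.256, -0.273, 0.927); φ = arcsin(p_z) ≈ 68.00°, λ = atan2(p_y, p_x) ≈ -133.16°.

≈ 68°N, 133°W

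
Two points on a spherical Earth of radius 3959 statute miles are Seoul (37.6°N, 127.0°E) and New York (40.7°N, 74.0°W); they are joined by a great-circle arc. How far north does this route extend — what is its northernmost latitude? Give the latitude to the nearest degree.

≈ 77°N

The great circle lies in the plane with unit normal n̂ = (p₁ × p₂)/|p₁ × p₂|.
Here n̂_z ≈ +0.218; the vertex latitude is φ_max = arccos|n̂_z| ≈ 77.4°.
Check via Clairaut: cos φ_max = |cos φ₁| · sin C = cos(37.6°)·sin(16.0°) ≈ 0.218, again giving ≈ 77.4°.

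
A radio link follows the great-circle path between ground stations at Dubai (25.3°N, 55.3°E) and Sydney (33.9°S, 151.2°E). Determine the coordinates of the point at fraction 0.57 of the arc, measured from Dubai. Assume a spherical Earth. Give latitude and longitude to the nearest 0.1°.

Convert each endpoint to a unit vector on the sphere (x = cos φ cos λ, y = cos φ sin λ, z = sin φ).
The central angle between the endpoints is δ = arccos(p₁·p₂) ≈ 1.892 rad (108.4°).
Interpolate at f = 0.57 with slerp weights a = sin((1−f)δ)/sin δ ≈ 0.766, b = sin(fδ)/sin δ ≈ 0.929.
p = a·p₁ + b·p₂ ≈ (-0.281, 0.940, -0.191); φ = arcsin(p_z) ≈ -10.99°, λ = atan2(p_y, p_x) ≈ 106.65°.

≈ (11.0°S, 106.7°E)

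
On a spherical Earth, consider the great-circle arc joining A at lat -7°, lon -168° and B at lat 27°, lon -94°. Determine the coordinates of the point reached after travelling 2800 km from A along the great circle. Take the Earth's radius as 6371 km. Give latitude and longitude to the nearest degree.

≈ lat 6°, lon -146°

Convert each endpoint to a unit vector on the sphere (x = cos φ cos λ, y = cos φ sin λ, z = sin φ).
The central angle between the endpoints is δ = arccos(p₁·p₂) ≈ 1.381 rad (79.1°). The total great-circle distance is δ·R ≈ 1.381 × 6371 ≈ 8800 km, so the target fraction is f = 2800/8800 ≈ 0.318.
Interpolate at f ≈ 0.318 with slerp weights a = sin((1−f)δ)/sin δ ≈ 0.823, b = sin(fδ)/sin δ ≈ 0.433.
p = a·p₁ + b·p₂ ≈ (-0.826, -0.555, 0.096); φ = arcsin(p_z) ≈ 5.53°, λ = atan2(p_y, p_x) ≈ -146.11°.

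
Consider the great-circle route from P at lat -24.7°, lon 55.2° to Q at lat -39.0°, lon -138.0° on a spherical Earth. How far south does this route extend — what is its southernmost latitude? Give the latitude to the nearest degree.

≈ -80°

The great circle lies in the plane with unit normal n̂ = (p₁ × p₂)/|p₁ × p₂|.
Here n̂_z ≈ +0.178; the vertex latitude is φ_max = arccos|n̂_z| ≈ 79.7°.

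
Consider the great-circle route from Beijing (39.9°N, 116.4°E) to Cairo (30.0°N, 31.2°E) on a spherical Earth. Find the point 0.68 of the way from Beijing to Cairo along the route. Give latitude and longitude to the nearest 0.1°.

≈ 40.2°N, 54.8°E

The haversine formula gives a central angle δ ≈ 1.185 rad (67.9°) between the endpoints.
Interpolate at f = 0.68 with slerp weights a = sin((1−f)δ)/sin δ ≈ 0.400, b = sin(fδ)/sin δ ≈ 0.779.
p = a·p₁ + b·p₂ ≈ (0.440, 0.624, 0.646); φ = arcsin(p_z) ≈ 40.21°, λ = atan2(p_y, p_x) ≈ 54.78°.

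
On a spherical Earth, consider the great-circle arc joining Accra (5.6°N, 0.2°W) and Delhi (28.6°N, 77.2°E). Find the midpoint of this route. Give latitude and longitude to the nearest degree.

From cos δ = sin φ₁ sin φ₂ + cos φ₁ cos φ₂ cos Δλ, the central angle is δ ≈ 1.331 rad (76.3°).
Interpolate at f = 1/2 with slerp weights a = sin((1−f)δ)/sin δ ≈ 0.636, b = sin(fδ)/sin δ ≈ 0.636.
p = a·p₁ + b·p₂ ≈ (0.756, 0.542, 0.366); φ = arcsin(p_z) ≈ 21.49°, λ = atan2(p_y, p_x) ≈ 35.63°.

≈ (21°N, 36°E)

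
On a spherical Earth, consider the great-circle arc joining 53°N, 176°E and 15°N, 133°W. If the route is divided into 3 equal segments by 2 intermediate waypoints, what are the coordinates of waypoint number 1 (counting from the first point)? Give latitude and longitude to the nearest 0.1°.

≈ 43.0°N, 160.8°W

The haversine formula gives a central angle δ ≈ 0.961 rad (55.1°) between the endpoints.
Interpolate at f = 1/3 with slerp weights a = sin((1−f)δ)/sin δ ≈ 0.729, b = sin(fδ)/sin δ ≈ 0.384.
p = a·p₁ + b·p₂ ≈ (-0.691, -0.241, 0.682); φ = arcsin(p_z) ≈ 42.98°, λ = atan2(p_y, p_x) ≈ -160.79°.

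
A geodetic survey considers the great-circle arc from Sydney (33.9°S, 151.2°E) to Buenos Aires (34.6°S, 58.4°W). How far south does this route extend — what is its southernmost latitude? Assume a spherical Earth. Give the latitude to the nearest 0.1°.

≈ 69.4°S

The great circle lies in the plane with unit normal n̂ = (p₁ × p₂)/|p₁ × p₂|.
Here n̂_z ≈ +0.351; the vertex latitude is φ_max = arccos|n̂_z| ≈ 69.4°.
Check via Clairaut: cos φ_max = |cos φ₁| · sin C = cos(33.9°)·sin(155.0°) ≈ 0.351, again giving ≈ 69.4°.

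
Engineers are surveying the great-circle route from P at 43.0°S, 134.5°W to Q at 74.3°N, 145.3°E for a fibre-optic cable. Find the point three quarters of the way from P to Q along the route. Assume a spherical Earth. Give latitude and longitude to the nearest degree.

≈ 49°N, 166°W

From cos δ = sin φ₁ sin φ₂ + cos φ₁ cos φ₂ cos Δλ, the central angle is δ ≈ 2.243 rad (128.5°).
Interpolate at f = 3/4 with slerp weights a = sin((1−f)δ)/sin δ ≈ 0.680, b = sin(fδ)/sin δ ≈ 1.270.
p = a·p₁ + b·p₂ ≈ (-0.631, -0.159, 0.759); φ = arcsin(p_z) ≈ 49.40°, λ = atan2(p_y, p_x) ≈ -165.86°.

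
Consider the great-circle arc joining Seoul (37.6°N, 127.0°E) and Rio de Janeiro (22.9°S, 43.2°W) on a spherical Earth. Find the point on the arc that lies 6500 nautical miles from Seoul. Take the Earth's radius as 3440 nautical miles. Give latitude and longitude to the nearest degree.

Write both endpoints as unit vectors p₁, p₂ with components (cos φ cos λ, cos φ sin λ, sin φ).
The central angle between the endpoints is δ = arccos(p₁·p₂) ≈ 2.846 rad (163.1°). The total great-circle distance is δ·R ≈ 2.846 × 3440 ≈ 9790 nmi, so the target fraction is f = 6500/9790 ≈ 0.664.
Interpolate at f ≈ 0.664 with slerp weights a = sin((1−f)δ)/sin δ ≈ 2.805, b = sin(fδ)/sin δ ≈ 3.259.
p = a·p₁ + b·p₂ ≈ (0.851, -0.281, 0.443); φ = arcsin(p_z) ≈ 26.29°, λ = atan2(p_y, p_x) ≈ -18.25°.

≈ 26°N, 18°W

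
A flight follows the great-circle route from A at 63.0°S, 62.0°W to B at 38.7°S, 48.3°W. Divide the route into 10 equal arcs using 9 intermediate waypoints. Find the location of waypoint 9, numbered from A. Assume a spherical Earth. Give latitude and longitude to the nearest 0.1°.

Write both endpoints as unit vectors p₁, p₂ with components (cos φ cos λ, cos φ sin λ, sin φ).
The central angle between the endpoints is δ = arccos(p₁·p₂) ≈ 0.448 rad (25.7°).
Interpolate at f = 9/10 with slerp weights a = sin((1−f)δ)/sin δ ≈ 0.103, b = sin(fδ)/sin δ ≈ 0.906.
p = a·p₁ + b·p₂ ≈ (0.492, -0.569, -0.658); φ = arcsin(p_z) ≈ -41.18°, λ = atan2(p_y, p_x) ≈ -49.15°.

≈ 41.2°S, 49.1°W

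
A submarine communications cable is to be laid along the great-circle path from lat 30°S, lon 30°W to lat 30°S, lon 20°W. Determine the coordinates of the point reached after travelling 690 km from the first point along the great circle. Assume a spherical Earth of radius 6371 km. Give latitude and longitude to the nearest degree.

≈ lat 30°S, lon 23°W

From cos δ = sin φ₁ sin φ₂ + cos φ₁ cos φ₂ cos Δλ, the central angle is δ ≈ 0.151 rad (8.7°). The total great-circle distance is δ·R ≈ 0.151 × 6371 ≈ 963 km, so the target fraction is f = 690/963 ≈ 0.717.
Interpolate at f ≈ 0.717 with slerp weights a = sin((1−f)δ)/sin δ ≈ 0.284, b = sin(fδ)/sin δ ≈ 0.718.
p = a·p₁ + b·p₂ ≈ (0.798, -0.336, -0.501); φ = arcsin(p_z) ≈ -30.08°, λ = atan2(p_y, p_x) ≈ -22.83°.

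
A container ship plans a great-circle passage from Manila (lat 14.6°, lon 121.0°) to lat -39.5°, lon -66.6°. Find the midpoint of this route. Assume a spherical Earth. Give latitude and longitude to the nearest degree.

Convert each endpoint to a unit vector on the sphere (x = cos φ cos λ, y = cos φ sin λ, z = sin φ).
The central angle between the endpoints is δ = arccos(p₁·p₂) ≈ 2.692 rad (154.2°).
Interpolate at f = 1/2 with slerp weights a = sin((1−f)δ)/sin δ ≈ 2.242, b = sin(fδ)/sin δ ≈ 2.242.
p = a·p₁ + b·p₂ ≈ (-0.430, 0.272, -0.861); φ = arcsin(p_z) ≈ -59.40°, λ = atan2(p_y, p_x) ≈ 147.71°.

≈ lat -59°, lon 148°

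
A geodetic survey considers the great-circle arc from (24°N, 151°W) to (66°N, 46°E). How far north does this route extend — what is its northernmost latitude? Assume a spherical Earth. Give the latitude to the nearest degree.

The great circle lies in the plane with unit normal n̂ = (p₁ × p₂)/|p₁ × p₂|.
Here n̂_z ≈ -0.109; the vertex latitude is φ_max = arccos|n̂_z| ≈ 83.8°.

≈ 84°N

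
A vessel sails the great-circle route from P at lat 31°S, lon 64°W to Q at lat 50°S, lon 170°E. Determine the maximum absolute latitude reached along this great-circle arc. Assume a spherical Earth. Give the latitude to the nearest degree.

The great circle lies in the plane with unit normal n̂ = (p₁ × p₂)/|p₁ × p₂|.
Here n̂_z ≈ -0.447; the vertex latitude is φ_max = arccos|n̂_z| ≈ 63.5°.

≈ 63°S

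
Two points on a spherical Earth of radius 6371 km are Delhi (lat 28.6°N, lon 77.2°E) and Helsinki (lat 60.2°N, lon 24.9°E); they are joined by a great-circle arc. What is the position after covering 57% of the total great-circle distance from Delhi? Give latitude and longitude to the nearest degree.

Convert each endpoint to a unit vector on the sphere (x = cos φ cos λ, y = cos φ sin λ, z = sin φ).
The central angle between the endpoints is δ = arccos(p₁·p₂) ≈ 0.820 rad (47.0°).
Interpolate at f = 0.57 with slerp weights a = sin((1−f)δ)/sin δ ≈ 0.472, b = sin(fδ)/sin δ ≈ 0.616.
p = a·p₁ + b·p₂ ≈ (0.370, 0.533, 0.761); φ = arcsin(p_z) ≈ 49.54°, λ = atan2(p_y, p_x) ≈ 55.27°.

≈ lat 50°N, lon 55°E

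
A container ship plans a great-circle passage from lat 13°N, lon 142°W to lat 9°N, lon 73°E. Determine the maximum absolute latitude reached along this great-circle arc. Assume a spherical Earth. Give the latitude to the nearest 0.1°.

≈ 33.0°N

The great circle lies in the plane with unit normal n̂ = (p₁ × p₂)/|p₁ × p₂|.
Here n̂_z ≈ -0.839; the vertex latitude is φ_max = arccos|n̂_z| ≈ 33.0°.
Check via Clairaut: cos φ_max = |cos φ₁| · sin C = cos(13.0°)·sin(59.4°) ≈ 0.839, again giving ≈ 33.0°.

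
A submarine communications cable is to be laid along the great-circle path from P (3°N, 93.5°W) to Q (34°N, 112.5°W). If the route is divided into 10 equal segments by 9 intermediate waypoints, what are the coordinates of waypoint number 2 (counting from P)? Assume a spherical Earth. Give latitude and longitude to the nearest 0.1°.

The haversine formula gives a central angle δ ≈ 0.623 rad (35.7°) between the endpoints.
Interpolate at f = 2/10 with slerp weights a = sin((1−f)δ)/sin δ ≈ 0.819, b = sin(fδ)/sin δ ≈ 0.213.
p = a·p₁ + b·p₂ ≈ (-0.118, -0.980, 0.162); φ = arcsin(p_z) ≈ 9.32°, λ = atan2(p_y, p_x) ≈ -96.84°.

≈ (9.3°N, 96.8°W)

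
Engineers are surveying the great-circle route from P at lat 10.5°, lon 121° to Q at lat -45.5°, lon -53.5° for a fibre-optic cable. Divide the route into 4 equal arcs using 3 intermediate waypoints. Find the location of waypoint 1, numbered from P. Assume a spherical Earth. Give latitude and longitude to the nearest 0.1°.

Write both endpoints as unit vectors p₁, p₂ with components (cos φ cos λ, cos φ sin λ, sin φ).
The central angle between the endpoints is δ = arccos(p₁·p₂) ≈ 2.525 rad (144.7°).
Interpolate at f = 1/4 with slerp weights a = sin((1−f)δ)/sin δ ≈ 1.640, b = sin(fδ)/sin δ ≈ 1.021.
p = a·p₁ + b·p₂ ≈ (-0.405, 0.807, -0.429); φ = arcsin(p_z) ≈ -25.42°, λ = atan2(p_y, p_x) ≈ 116.64°.

≈ lat -25.4°, lon 116.6°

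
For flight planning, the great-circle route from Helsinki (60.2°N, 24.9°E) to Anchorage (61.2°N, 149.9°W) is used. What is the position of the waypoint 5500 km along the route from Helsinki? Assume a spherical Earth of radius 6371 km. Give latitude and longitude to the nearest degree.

≈ (70°N, 148°W)

Convert each endpoint to a unit vector on the sphere (x = cos φ cos λ, y = cos φ sin λ, z = sin φ).
The central angle between the endpoints is δ = arccos(p₁·p₂) ≈ 1.022 rad (58.5°). The total great-circle distance is δ·R ≈ 1.022 × 6371 ≈ 6509 km, so the target fraction is f = 5500/6509 ≈ 0.845.
Interpolate at f ≈ 0.845 with slerp weights a = sin((1−f)δ)/sin δ ≈ 0.185, b = sin(fδ)/sin δ ≈ 0.891.
p = a·p₁ + b·p₂ ≈ (-0.288, -0.177, 0.941); φ = arcsin(p_z) ≈ 70.25°, λ = atan2(p_y, p_x) ≈ -148.49°.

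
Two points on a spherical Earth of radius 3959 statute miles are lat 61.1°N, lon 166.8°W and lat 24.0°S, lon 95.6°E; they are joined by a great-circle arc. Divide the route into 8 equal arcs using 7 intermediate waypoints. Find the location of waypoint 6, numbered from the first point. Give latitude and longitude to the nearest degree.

≈ lat 1°N, lon 110°E

Convert each endpoint to a unit vector on the sphere (x = cos φ cos λ, y = cos φ sin λ, z = sin φ).
The central angle between the endpoints is δ = arccos(p₁·p₂) ≈ 1.998 rad (114.5°).
Interpolate at f = 6/8 with slerp weights a = sin((1−f)δ)/sin δ ≈ 0.526, b = sin(fδ)/sin δ ≈ 1.096.
p = a·p₁ + b·p₂ ≈ (-0.345, 0.938, 0.015); φ = arcsin(p_z) ≈ 0.86°, λ = atan2(p_y, p_x) ≈ 110.21°.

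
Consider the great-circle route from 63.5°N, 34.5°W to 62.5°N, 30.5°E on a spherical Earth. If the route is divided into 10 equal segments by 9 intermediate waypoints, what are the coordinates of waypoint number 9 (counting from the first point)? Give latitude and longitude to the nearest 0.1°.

≈ 63.9°N, 25.0°E

Write both endpoints as unit vectors p₁, p₂ with components (cos φ cos λ, cos φ sin λ, sin φ).
The central angle between the endpoints is δ = arccos(p₁·p₂) ≈ 0.493 rad (28.3°).
Interpolate at f = 9/10 with slerp weights a = sin((1−f)δ)/sin δ ≈ 0.104, b = sin(fδ)/sin δ ≈ 0.907.
p = a·p₁ + b·p₂ ≈ (0.399, 0.186, 0.898); φ = arcsin(p_z) ≈ 63.87°, λ = atan2(p_y, p_x) ≈ 25.01°.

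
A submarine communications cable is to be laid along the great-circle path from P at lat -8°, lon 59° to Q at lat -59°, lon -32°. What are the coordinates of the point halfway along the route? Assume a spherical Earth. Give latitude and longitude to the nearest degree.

Convert each endpoint to a unit vector on the sphere (x = cos φ cos λ, y = cos φ sin λ, z = sin φ).
The central angle between the endpoints is δ = arccos(p₁·p₂) ≈ 1.460 rad (83.7°).
Interpolate at f = 1/2 with slerp weights a = sin((1−f)δ)/sin δ ≈ 0.671, b = sin(fδ)/sin δ ≈ 0.671.
p = a·p₁ + b·p₂ ≈ (0.635, 0.386, -0.669); φ = arcsin(p_z) ≈ -41.96°, λ = atan2(p_y, p_x) ≈ 31.31°.

≈ lat -42°, lon 31°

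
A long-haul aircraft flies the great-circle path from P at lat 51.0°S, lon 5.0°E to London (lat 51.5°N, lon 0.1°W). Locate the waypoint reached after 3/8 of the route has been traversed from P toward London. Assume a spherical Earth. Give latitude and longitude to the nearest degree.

From cos δ = sin φ₁ sin φ₂ + cos φ₁ cos φ₂ cos Δλ, the central angle is δ ≈ 1.791 rad (102.6°).
Interpolate at f = 3/8 with slerp weights a = sin((1−f)δ)/sin δ ≈ 0.922, b = sin(fδ)/sin δ ≈ 0.637.
p = a·p₁ + b·p₂ ≈ (0.975, 0.050, -0.218); φ = arcsin(p_z) ≈ -12.57°, λ = atan2(p_y, p_x) ≈ 2.93°.

≈ lat 13°S, lon 3°E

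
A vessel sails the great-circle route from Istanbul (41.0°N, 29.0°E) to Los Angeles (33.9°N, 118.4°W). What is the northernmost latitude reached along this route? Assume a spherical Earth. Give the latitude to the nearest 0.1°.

The great circle lies in the plane with unit normal n̂ = (p₁ × p₂)/|p₁ × p₂|.
Here n̂_z ≈ -0.342; the vertex latitude is φ_max = arccos|n̂_z| ≈ 70.0°.
Check via Clairaut: cos φ_max = |cos φ₁| · sin C = cos(41.0°)·sin(26.9°) ≈ 0.342, again giving ≈ 70.0°.

≈ 70.0°N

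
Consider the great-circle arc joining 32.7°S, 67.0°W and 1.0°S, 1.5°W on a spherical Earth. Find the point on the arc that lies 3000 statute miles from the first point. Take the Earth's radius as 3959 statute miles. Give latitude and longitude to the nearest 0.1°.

Convert each endpoint to a unit vector on the sphere (x = cos φ cos λ, y = cos φ sin λ, z = sin φ).
The central angle between the endpoints is δ = arccos(p₁·p₂) ≈ 1.204 rad (69.0°). The total great-circle distance is δ·R ≈ 1.204 × 3959 ≈ 4768 mi, so the target fraction is f = 3000/4768 ≈ 0.629.
Interpolate at f ≈ 0.629 with slerp weights a = sin((1−f)δ)/sin δ ≈ 0.463, b = sin(fδ)/sin δ ≈ 0.736.
p = a·p₁ + b·p₂ ≈ (0.888, -0.378, -0.263); φ = arcsin(p_z) ≈ -15.23°, λ = atan2(p_y, p_x) ≈ -23.04°.

≈ 15.2°S, 23.0°W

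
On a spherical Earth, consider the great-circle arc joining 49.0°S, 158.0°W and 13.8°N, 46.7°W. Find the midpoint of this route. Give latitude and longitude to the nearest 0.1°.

≈ 28.4°S, 86.5°W

Convert each endpoint to a unit vector on the sphere (x = cos φ cos λ, y = cos φ sin λ, z = sin φ).
The central angle between the endpoints is δ = arccos(p₁·p₂) ≈ 1.995 rad (114.3°).
Interpolate at f = 1/2 with slerp weights a = sin((1−f)δ)/sin δ ≈ 0.922, b = sin(fδ)/sin δ ≈ 0.922.
p = a·p₁ + b·p₂ ≈ (0.053, -0.878, -0.476); φ = arcsin(p_z) ≈ -28.41°, λ = atan2(p_y, p_x) ≈ -86.53°.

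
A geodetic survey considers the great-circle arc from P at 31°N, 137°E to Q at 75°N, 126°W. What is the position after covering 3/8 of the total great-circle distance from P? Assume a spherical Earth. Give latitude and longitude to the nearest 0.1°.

≈ 52.8°N, 148.0°E

Convert each endpoint to a unit vector on the sphere (x = cos φ cos λ, y = cos φ sin λ, z = sin φ).
The central angle between the endpoints is δ = arccos(p₁·p₂) ≈ 1.081 rad (61.9°).
Interpolate at f = 3/8 with slerp weights a = sin((1−f)δ)/sin δ ≈ 0.709, b = sin(fδ)/sin δ ≈ 0.447.
p = a·p₁ + b·p₂ ≈ (-0.512, 0.321, 0.797); φ = arcsin(p_z) ≈ 52.82°, λ = atan2(p_y, p_x) ≈ 147.95°.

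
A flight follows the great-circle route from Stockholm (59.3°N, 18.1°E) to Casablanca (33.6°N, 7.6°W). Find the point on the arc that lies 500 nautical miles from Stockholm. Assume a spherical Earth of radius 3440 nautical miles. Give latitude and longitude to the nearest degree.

The haversine formula gives a central angle δ ≈ 0.537 rad (30.8°) between the endpoints. The total great-circle distance is δ·R ≈ 0.537 × 3440 ≈ 1849 nmi, so the target fraction is f = 500/1849 ≈ 0.270.
Interpolate at f ≈ 0.270 with slerp weights a = sin((1−f)δ)/sin δ ≈ 0.746, b = sin(fδ)/sin δ ≈ 0.283.
p = a·p₁ + b·p₂ ≈ (0.596, 0.087, 0.798); φ = arcsin(p_z) ≈ 52.98°, λ = atan2(p_y, p_x) ≈ 8.33°.

≈ (53°N, 8°E)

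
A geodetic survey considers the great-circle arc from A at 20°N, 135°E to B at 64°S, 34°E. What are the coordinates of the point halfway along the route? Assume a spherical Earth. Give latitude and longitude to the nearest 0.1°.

From cos δ = sin φ₁ sin φ₂ + cos φ₁ cos φ₂ cos Δλ, the central angle is δ ≈ 1.967 rad (112.7°).
Interpolate at f = 1/2 with slerp weights a = sin((1−f)δ)/sin δ ≈ 0.902, b = sin(fδ)/sin δ ≈ 0.902.
p = a·p₁ + b·p₂ ≈ (-0.272, 0.821, -0.502); φ = arcsin(p_z) ≈ -30.16°, λ = atan2(p_y, p_x) ≈ 108.31°.

≈ 30.2°S, 108.3°E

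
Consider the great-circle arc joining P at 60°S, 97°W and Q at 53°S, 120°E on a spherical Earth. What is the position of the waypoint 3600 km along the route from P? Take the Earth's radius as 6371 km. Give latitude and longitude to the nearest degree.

≈ 77°S, 173°E

Write both endpoints as unit vectors p₁, p₂ with components (cos φ cos λ, cos φ sin λ, sin φ).
The central angle between the endpoints is δ = arccos(p₁·p₂) ≈ 1.103 rad (63.2°). The total great-circle distance is δ·R ≈ 1.103 × 6371 ≈ 7024 km, so the target fraction is f = 3600/7024 ≈ 0.513.
Interpolate at f ≈ 0.513 with slerp weights a = sin((1−f)δ)/sin δ ≈ 0.574, b = sin(fδ)/sin δ ≈ 0.600.
p = a·p₁ + b·p₂ ≈ (-0.216, 0.028, -0.976); φ = arcsin(p_z) ≈ -77.45°, λ = atan2(p_y, p_x) ≈ 172.59°.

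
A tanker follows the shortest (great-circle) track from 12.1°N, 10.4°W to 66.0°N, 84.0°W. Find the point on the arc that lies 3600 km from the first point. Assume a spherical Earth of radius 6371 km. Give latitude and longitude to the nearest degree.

≈ 41°N, 27°W

The haversine formula gives a central angle δ ≈ 1.262 rad (72.3°) between the endpoints. The total great-circle distance is δ·R ≈ 1.262 × 6371 ≈ 8041 km, so the target fraction is f = 3600/8041 ≈ 0.448.
Interpolate at f ≈ 0.448 with slerp weights a = sin((1−f)δ)/sin δ ≈ 0.674, b = sin(fδ)/sin δ ≈ 0.562.
p = a·p₁ + b·p₂ ≈ (0.672, -0.346, 0.655); φ = arcsin(p_z) ≈ 40.90°, λ = atan2(p_y, p_x) ≈ -27.26°.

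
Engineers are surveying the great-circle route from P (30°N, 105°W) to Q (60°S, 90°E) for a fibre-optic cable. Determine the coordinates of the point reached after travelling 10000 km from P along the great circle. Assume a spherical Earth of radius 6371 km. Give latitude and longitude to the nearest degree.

Convert each endpoint to a unit vector on the sphere (x = cos φ cos λ, y = cos φ sin λ, z = sin φ).
The central angle between the endpoints is δ = arccos(p₁·p₂) ≈ 2.589 rad (148.4°). The total great-circle distance is δ·R ≈ 2.589 × 6371 ≈ 16496 km, so the target fraction is f = 10000/16496 ≈ 0.606.
Interpolate at f ≈ 0.606 with slerp weights a = sin((1−f)δ)/sin δ ≈ 1.623, b = sin(fδ)/sin δ ≈ 1.906.
p = a·p₁ + b·p₂ ≈ (-0.364, -0.405, -0.839); φ = arcsin(p_z) ≈ -57.00°, λ = atan2(p_y, p_x) ≈ -131.93°.

≈ (57°S, 132°W)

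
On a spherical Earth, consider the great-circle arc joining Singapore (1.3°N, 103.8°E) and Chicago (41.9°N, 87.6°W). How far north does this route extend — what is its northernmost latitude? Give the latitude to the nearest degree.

The great circle lies in the plane with unit normal n̂ = (p₁ × p₂)/|p₁ × p₂|.
Here n̂_z ≈ +0.210; the vertex latitude is φ_max = arccos|n̂_z| ≈ 77.9°.

≈ 78°N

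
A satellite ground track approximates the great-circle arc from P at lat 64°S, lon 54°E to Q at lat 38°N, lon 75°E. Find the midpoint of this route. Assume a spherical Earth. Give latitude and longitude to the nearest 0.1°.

The haversine formula gives a central angle δ ≈ 1.804 rad (103.3°) between the endpoints.
Interpolate at f = 1/2 with slerp weights a = sin((1−f)δ)/sin δ ≈ 0.806, b = sin(fδ)/sin δ ≈ 0.806.
p = a·p₁ + b·p₂ ≈ (0.372, 0.900, -0.228); φ = arcsin(p_z) ≈ -13.20°, λ = atan2(p_y, p_x) ≈ 67.52°.

≈ lat 13.2°S, lon 67.5°E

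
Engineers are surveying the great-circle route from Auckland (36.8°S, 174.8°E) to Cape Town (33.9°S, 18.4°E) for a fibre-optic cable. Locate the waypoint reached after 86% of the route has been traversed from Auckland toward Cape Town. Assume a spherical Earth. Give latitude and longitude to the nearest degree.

From cos δ = sin φ₁ sin φ₂ + cos φ₁ cos φ₂ cos Δλ, the central angle is δ ≈ 1.849 rad (106.0°).
Interpolate at f = 0.86 with slerp weights a = sin((1−f)δ)/sin δ ≈ 0.266, b = sin(fδ)/sin δ ≈ 1.040.
p = a·p₁ + b·p₂ ≈ (0.607, 0.292, -0.739); φ = arcsin(p_z) ≈ -47.69°, λ = atan2(p_y, p_x) ≈ 25.69°.

≈ 48°S, 26°E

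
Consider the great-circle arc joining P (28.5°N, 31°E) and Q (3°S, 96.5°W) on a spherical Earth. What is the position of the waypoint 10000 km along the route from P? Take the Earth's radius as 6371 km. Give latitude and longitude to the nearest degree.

Write both endpoints as unit vectors p₁, p₂ with components (cos φ cos λ, cos φ sin λ, sin φ).
The central angle between the endpoints is δ = arccos(p₁·p₂) ≈ 2.164 rad (124.0°). The total great-circle distance is δ·R ≈ 2.164 × 6371 ≈ 13788 km, so the target fraction is f = 10000/13788 ≈ 0.725.
Interpolate at f ≈ 0.725 with slerp weights a = sin((1−f)δ)/sin δ ≈ 0.676, b = sin(fδ)/sin δ ≈ 1.206.
p = a·p₁ + b·p₂ ≈ (0.373, -0.891, 0.259); φ = arcsin(p_z) ≈ 15.03°, λ = atan2(p_y, p_x) ≈ -67.30°.

≈ (15°N, 67°W)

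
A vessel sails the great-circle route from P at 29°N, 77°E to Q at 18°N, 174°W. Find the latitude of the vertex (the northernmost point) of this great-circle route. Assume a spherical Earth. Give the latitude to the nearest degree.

The great circle lies in the plane with unit normal n̂ = (p₁ × p₂)/|p₁ × p₂|.
Here n̂_z ≈ +0.792; the vertex latitude is φ_max = arccos|n̂_z| ≈ 37.6°.
Check via Clairaut: cos φ_max = |cos φ₁| · sin C = cos(29.0°)·sin(64.9°) ≈ 0.792, again giving ≈ 37.6°.

≈ 38°N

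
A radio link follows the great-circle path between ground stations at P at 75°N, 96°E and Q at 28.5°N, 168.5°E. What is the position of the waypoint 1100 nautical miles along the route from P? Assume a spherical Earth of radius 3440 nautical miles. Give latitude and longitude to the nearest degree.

Write both endpoints as unit vectors p₁, p₂ with components (cos φ cos λ, cos φ sin λ, sin φ).
The central angle between the endpoints is δ = arccos(p₁·p₂) ≈ 1.013 rad (58.0°). The total great-circle distance is δ·R ≈ 1.013 × 3440 ≈ 3485 nmi, so the target fraction is f = 1100/3485 ≈ 0.316.
Interpolate at f ≈ 0.316 with slerp weights a = sin((1−f)δ)/sin δ ≈ 0.753, b = sin(fδ)/sin δ ≈ 0.371.
p = a·p₁ + b·p₂ ≈ (-0.339, 0.259, 0.904); φ = arcsin(p_z) ≈ 64.73°, λ = atan2(p_y, p_x) ≈ 142.68°.

≈ 65°N, 143°E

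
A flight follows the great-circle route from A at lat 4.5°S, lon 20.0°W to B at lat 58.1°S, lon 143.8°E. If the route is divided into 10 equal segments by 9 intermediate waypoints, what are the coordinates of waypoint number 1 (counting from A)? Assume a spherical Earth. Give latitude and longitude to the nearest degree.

From cos δ = sin φ₁ sin φ₂ + cos φ₁ cos φ₂ cos Δλ, the central angle is δ ≈ 2.026 rad (116.1°).
Interpolate at f = 1/10 with slerp weights a = sin((1−f)δ)/sin δ ≈ 1.078, b = sin(fδ)/sin δ ≈ 0.224.
p = a·p₁ + b·p₂ ≈ (0.914, -0.298, -0.275); φ = arcsin(p_z) ≈ -15.94°, λ = atan2(p_y, p_x) ≈ -18.03°.

≈ lat 16°S, lon 18°W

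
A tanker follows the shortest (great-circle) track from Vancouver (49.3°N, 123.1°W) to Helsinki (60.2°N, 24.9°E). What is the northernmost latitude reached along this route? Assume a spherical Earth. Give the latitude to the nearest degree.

≈ 79°N

The great circle lies in the plane with unit normal n̂ = (p₁ × p₂)/|p₁ × p₂|.
Here n̂_z ≈ +0.186; the vertex latitude is φ_max = arccos|n̂_z| ≈ 79.3°.
Check via Clairaut: cos φ_max = |cos φ₁| · sin C = cos(49.3°)·sin(16.6°) ≈ 0.186, again giving ≈ 79.3°.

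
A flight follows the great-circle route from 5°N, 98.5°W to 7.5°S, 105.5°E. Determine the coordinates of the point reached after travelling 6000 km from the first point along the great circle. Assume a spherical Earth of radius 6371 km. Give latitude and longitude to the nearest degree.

≈ 3°S, 152°W

From cos δ = sin φ₁ sin φ₂ + cos φ₁ cos φ₂ cos Δλ, the central angle is δ ≈ 2.723 rad (156.0°). The total great-circle distance is δ·R ≈ 2.723 × 6371 ≈ 17348 km, so the target fraction is f = 6000/17348 ≈ 0.346.
Interpolate at f ≈ 0.346 with slerp weights a = sin((1−f)δ)/sin δ ≈ 2.406, b = sin(fδ)/sin δ ≈ 1.989.
p = a·p₁ + b·p₂ ≈ (-0.881, -0.470, -0.050); φ = arcsin(p_z) ≈ -2.86°, λ = atan2(p_y, p_x) ≈ -151.94°.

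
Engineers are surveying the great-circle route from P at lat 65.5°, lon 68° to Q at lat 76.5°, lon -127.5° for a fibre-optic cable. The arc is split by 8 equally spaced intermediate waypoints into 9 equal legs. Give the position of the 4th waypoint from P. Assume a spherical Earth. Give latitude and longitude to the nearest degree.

≈ lat 82°, lon 80°

The haversine formula gives a central angle δ ≈ 0.657 rad (37.7°) between the endpoints.
Interpolate at f = 4/9 with slerp weights a = sin((1−f)δ)/sin δ ≈ 0.584, b = sin(fδ)/sin δ ≈ 0.471.
p = a·p₁ + b·p₂ ≈ (0.024, 0.137, 0.990); φ = arcsin(p_z) ≈ 81.98°, λ = atan2(p_y, p_x) ≈ 80.17°.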